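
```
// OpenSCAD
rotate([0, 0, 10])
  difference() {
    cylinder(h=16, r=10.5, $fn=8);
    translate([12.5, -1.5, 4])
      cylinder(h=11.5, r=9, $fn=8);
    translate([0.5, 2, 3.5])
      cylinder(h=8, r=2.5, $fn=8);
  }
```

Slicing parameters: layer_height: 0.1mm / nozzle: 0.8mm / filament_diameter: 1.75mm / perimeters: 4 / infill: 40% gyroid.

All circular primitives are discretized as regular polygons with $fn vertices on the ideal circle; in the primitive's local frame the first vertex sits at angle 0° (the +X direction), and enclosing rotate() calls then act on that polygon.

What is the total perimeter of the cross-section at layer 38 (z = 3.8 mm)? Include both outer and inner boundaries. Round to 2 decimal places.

79.60 mm

At z = 3.8 mm: the cylinder: section is a regular 8-gon, circumradius r=10.5 (perimeter = 2·8·10.500·sin(180°/8) = 64.29 mm); the cylinder at (12.5, -1.5) is absent (z outside [4, 15.5]); the r=2.5 cylinder at (0.5, 2) contributes a regular 8-gon of circumradius 2.5 (perimeter = 2·8·2.500·sin(180°/8) = 15.31 mm); Subtracting the remaining from the first: starting from the r=10.5 cylinder, the r=2.5 cylinder at (0.5, 2) lies wholly inside it (removes its full 17.68 mm² and its 15.31 mm outline becomes a hole wall) — boundary (outer + 1 inner loop) = 79.60 mm; (whole slice rotated 10° about Z — lengths, areas and connectivity unchanged). Overall, the cross-section is one region with 1 hole. Total boundary length (outer + inner) = 79.60 mm.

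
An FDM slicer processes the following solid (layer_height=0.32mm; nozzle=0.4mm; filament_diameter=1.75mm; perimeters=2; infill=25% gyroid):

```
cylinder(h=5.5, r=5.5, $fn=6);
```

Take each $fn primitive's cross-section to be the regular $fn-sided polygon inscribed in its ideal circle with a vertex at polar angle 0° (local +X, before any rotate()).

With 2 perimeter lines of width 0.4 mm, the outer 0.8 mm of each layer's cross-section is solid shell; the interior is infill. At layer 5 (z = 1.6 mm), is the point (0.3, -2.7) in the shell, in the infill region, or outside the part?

infill

At z = 1.6 mm: the r=5.5 cylinder contributes a regular 6-gon of circumradius 5.5. Overall, the cross-section is a single solid region. The nearest boundary edge runs (-2.75, -4.76)→(2.75, -4.76); distance from the point to it = 2.06 mm. The point is inside the cross-section and 2.06 mm from the nearest boundary — more than the 0.8 mm shell width (2 × 0.4), so it's in the infill interior.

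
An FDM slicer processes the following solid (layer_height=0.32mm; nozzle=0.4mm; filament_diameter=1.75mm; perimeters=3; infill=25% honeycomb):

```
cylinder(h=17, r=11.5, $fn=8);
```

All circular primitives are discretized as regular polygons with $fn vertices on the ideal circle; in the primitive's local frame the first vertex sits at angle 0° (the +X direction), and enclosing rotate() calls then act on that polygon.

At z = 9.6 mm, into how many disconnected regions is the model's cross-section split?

At z = 9.6 mm: the r=11.5 cylinder gives a regular 8-gon of circumradius 11.5 (constant along its height). The result has 1 disconnected region.

1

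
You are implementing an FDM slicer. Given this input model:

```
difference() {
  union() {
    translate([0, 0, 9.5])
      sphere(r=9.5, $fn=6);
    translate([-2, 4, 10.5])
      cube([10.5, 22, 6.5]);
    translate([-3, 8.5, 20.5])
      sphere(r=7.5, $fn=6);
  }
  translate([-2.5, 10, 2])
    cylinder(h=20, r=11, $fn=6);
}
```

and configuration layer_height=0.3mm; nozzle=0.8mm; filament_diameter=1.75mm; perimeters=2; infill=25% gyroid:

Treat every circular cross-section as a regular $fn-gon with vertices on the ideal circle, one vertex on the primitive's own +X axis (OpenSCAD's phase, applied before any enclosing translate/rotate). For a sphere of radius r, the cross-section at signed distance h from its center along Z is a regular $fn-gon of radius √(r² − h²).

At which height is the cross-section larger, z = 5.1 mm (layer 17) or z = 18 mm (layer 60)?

layer 17 (z = 5.1 mm)

Layer 17 (z = 5.1): the r=9.5 sphere slices to a regular 6-gon of circumradius 8.420 (√(r²−h²) with h=4.4 from center) (area = (6/2)·8.420²·sin(360°/6) = 184.18 mm²); the cube at (-2, 4) does not reach this height (z outside [10.5, 17]); the sphere at (-3, 8.5) is absent (|z−center|=15.400 > r=7.5); Merging all regions: only the r=9.5 sphere is present, so the union is just that shape — area = 184.18 mm²; the cylinder at (-2.5, 10): section is a regular 6-gon, circumradius r=11 (area = (6/2)·11.000²·sin(360°/6) = 314.37 mm²); Subtracting the remaining from the first: starting from that combined region (184.18 mm²), the r=11 cylinder at (-2.5, 10) partially overlaps it — only the 72.76 mm² overlap (of its 314.37 mm²) is removed, clipping the outline — area = 111.41 mm². So its area = 111.41 mm². Layer 60 (z = 18): the sphere: section is a regular 6-gon, circumradius = √(r²−h²) = √(9.5²−8.5²) = 4.243 (area = (6/2)·4.243²·sin(360°/6) = 46.77 mm²); the cube at (-2, 4) is not intersected at this z (z outside [10.5, 17]); the sphere at (-3, 8.5): section is a regular 6-gon, circumradius = √(r²−h²) = √(7.5²−2.5²) = 7.071 (area = (6/2)·7.071²·sin(360°/6) = 129.90 mm²); Taking the union: the regions partially overlap — summed areas 176.67 mm² minus the doubly-counted overlap 4.42 mm² gives 172.25 mm² — area = 172.25 mm²; the r=11 cylinder at (-2.5, 10) contributes a regular 6-gon of circumradius 11 (area = (6/2)·11.000²·sin(360°/6) = 314.37 mm²); After the difference (first − rest): starting from that combined region (172.25 mm²), the r=11 cylinder at (-2.5, 10) partially overlaps it — only the 144.57 mm² overlap (of its 314.37 mm²) is removed, clipping the outline — area = 27.68 mm². So its area = 27.68 mm². Layer 17 is larger (111.41 vs 27.68 mm²).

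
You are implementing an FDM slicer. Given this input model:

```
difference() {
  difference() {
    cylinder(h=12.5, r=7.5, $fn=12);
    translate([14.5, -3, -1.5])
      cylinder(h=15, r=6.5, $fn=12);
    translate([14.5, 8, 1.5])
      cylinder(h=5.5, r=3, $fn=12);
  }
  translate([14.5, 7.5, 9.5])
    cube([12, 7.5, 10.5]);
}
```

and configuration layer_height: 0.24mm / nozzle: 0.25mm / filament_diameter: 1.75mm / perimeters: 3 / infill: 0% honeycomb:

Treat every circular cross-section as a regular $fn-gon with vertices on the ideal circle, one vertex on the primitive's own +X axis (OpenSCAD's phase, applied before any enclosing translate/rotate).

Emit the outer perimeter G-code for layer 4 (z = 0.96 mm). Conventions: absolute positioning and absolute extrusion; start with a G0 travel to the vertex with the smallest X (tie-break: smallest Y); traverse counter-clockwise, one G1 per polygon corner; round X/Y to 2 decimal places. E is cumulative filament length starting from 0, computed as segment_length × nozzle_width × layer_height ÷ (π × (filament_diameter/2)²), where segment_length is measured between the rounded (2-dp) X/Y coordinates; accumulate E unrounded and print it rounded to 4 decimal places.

G0 X-7.50 Y0.00 Z0.96
G1 X-6.50 Y-3.75 E0.0968
G1 X-3.75 Y-6.50 E0.1938
G1 X0.00 Y-7.50 E0.2906
G1 X3.75 Y-6.50 E0.3875
G1 X6.50 Y-3.75 E0.4845
G1 X7.50 Y0.00 E0.5813
G1 X6.50 Y3.75 E0.6781
G1 X3.75 Y6.50 E0.7751
G1 X0.00 Y7.50 E0.8719
G1 X-3.75 Y6.50 E0.9687
G1 X-6.50 Y3.75 E1.0657
G1 X-7.50 Y0.00 E1.1626

At z = 0.96 mm: the r=7.5 cylinder gives a regular 12-gon of circumradius 7.5 (constant along its height); the cylinder at (14.5, -3): section is a regular 12-gon, circumradius r=6.5; the cylinder at (14.5, 8) is absent (z outside [1.5, 7]); Subtracting the remaining from the first: starting from the r=7.5 cylinder, the r=6.5 cylinder at (14.5, -3) misses the remaining region (no effect) — 1 connected region; the cube at (14.5, 7.5) does not reach this height (z outside [9.5, 20]); Taking the first minus the rest: none of the subtracted shapes is present at this height, so that combined region is unchanged — 1 connected region. The outline is a single polygon with 12 vertices. Extrusion per mm of travel: 0.25 × 0.24 / (π × 0.875²) = 0.024945. Accumulating E over each segment gives final E = 1.1626.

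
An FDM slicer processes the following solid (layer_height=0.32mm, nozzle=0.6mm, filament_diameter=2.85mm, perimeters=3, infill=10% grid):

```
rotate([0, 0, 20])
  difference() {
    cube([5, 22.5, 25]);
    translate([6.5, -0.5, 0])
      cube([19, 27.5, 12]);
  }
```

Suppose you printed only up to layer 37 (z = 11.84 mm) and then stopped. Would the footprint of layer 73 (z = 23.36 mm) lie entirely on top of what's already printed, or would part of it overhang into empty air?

Compare the two slices. At z = 11.84: the 5×22.5 cube contributes its full rectangle (area 112.50 mm²); the cube at (6.5, -0.5) is present — its section is the full 19×27.5 rectangle (area 522.50 mm²); After the difference (first − rest): starting from the 5×22.5 cube (112.50 mm²), the 19×27.5 cube at (6.5, -0.5) misses the remaining region (no effect) — area = 112.50 mm²; (rotated 20° about Z; rotation is an isometry so areas/perimeters/island counts are preserved). At z = 23.36: the 5×22.5 cube contributes its full rectangle (area 112.50 mm²); the cube at (6.5, -0.5) is not intersected at this z (z outside [0, 12]); Taking the first minus the rest: none of the subtracted shapes is present at this height, so the 5×22.5 cube is unchanged — area = 112.50 mm²; (rotated 20° about Z; rotation is an isometry so areas/perimeters/island counts are preserved). Checking containment: the cross-section at z = 23.36 is a subset of the cross-section at z = 11.84.

entirely on top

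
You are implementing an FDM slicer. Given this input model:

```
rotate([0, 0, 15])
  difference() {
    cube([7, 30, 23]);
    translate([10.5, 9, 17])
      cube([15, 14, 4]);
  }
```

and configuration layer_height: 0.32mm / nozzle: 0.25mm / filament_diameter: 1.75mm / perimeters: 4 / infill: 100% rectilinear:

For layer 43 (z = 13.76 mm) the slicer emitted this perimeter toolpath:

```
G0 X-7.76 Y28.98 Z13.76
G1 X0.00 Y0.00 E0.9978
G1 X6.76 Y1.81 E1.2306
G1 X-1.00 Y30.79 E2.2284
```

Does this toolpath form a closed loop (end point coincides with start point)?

Start point (G0): (-7.76, 28.98). End point (last G1): the path does not return to the start — open.

no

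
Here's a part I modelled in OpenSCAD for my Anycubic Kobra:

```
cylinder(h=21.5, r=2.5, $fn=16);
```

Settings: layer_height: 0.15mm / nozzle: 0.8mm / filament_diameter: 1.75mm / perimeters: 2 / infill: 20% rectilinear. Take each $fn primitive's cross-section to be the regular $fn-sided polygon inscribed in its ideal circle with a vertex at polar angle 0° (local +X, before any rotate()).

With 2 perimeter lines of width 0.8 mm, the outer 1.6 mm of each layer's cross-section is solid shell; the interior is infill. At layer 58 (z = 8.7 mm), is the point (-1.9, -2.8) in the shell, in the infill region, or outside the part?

outside

At z = 8.7 mm: the r=2.5 cylinder gives a regular 16-gon of circumradius 2.5 (constant along its height). Overall, the cross-section is a single solid region. The nearest boundary edge runs (-1.77, -1.77)→(-0.96, -2.31); distance from the point to it = 0.93 mm. The point is not inside any of the regions above, so it lies outside the cross-section (0.93 mm from the nearest boundary).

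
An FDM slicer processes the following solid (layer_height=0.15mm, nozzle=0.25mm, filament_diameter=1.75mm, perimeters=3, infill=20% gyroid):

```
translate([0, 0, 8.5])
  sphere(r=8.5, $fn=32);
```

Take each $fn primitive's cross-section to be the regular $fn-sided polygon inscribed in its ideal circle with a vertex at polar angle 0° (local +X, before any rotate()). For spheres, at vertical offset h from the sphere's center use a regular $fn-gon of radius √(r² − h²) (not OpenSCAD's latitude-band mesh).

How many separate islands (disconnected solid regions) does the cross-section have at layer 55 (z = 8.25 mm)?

At z = 8.25 mm: the r=8.5 sphere slices to a regular 32-gon of circumradius 8.496 (√(r²−h²) with h=0.25 from center). Overall, the cross-section is a single solid region. Island count = 1.

1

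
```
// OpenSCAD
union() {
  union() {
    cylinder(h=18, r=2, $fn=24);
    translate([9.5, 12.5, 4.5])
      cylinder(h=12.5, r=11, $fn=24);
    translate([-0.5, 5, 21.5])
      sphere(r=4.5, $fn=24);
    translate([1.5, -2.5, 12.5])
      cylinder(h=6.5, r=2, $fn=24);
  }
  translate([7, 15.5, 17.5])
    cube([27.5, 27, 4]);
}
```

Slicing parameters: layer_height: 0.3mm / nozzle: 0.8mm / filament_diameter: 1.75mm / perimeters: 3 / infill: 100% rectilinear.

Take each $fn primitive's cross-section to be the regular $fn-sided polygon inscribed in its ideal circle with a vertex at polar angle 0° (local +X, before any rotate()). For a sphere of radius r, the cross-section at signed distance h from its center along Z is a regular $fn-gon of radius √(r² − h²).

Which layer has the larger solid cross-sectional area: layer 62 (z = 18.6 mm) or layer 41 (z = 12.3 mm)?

layer 62 (z = 18.6 mm)

Layer 62 (z = 18.6): the cylinder is absent (z outside [0, 18]); the cylinder at (9.5, 12.5) does not reach this height (z outside [4.5, 17]); the r=4.5 sphere at (-0.5, 5) contributes a regular 24-gon of circumradius √(4.5²−2.9²) = 3.441 (area = (24/2)·3.441²·sin(360°/24) = 36.77 mm²); the cylinder at (1.5, -2.5): section is a regular 24-gon, circumradius r=2 (area = (24/2)·2.000²·sin(360°/24) = 12.42 mm²); Combining (union): the 2 present regions are separate (no shared area or edge), so areas and boundary lengths simply add and each stays a separate island — area = 49.20 mm²; the cube at (7, 15.5) (footprint 27.5×27) is included at this height (area 742.50 mm²); Taking the union: the 2 present regions are separate (no shared area or edge), so areas and boundary lengths simply add and each stays a separate island — area = 791.70 mm². So its area = 791.70 mm². Layer 41 (z = 12.3): the r=2 cylinder gives a regular 24-gon of circumradius 2 (constant along its height) (area = (24/2)·2.000²·sin(360°/24) = 12.42 mm²); the r=11 cylinder at (9.5, 12.5) contributes a regular 24-gon of circumradius 11 (area = (24/2)·11.000²·sin(360°/24) = 375.81 mm²); the sphere at (-0.5, 5) is absent (|z−center|=9.200 > r=4.5); the cylinder at (1.5, -2.5) is not intersected at this z (z outside [12.5, 19]); Merging all regions: the 2 present regions are separate (no shared area or edge), so areas and boundary lengths simply add and each stays a separate island — area = 388.23 mm²; the cube at (7, 15.5) is not intersected at this z (z outside [17.5, 21.5]); Merging all regions: only the result so far is present, so the union is just that shape — area = 388.23 mm². So its area = 388.23 mm². Layer 62 is larger (791.70 vs 388.23 mm²).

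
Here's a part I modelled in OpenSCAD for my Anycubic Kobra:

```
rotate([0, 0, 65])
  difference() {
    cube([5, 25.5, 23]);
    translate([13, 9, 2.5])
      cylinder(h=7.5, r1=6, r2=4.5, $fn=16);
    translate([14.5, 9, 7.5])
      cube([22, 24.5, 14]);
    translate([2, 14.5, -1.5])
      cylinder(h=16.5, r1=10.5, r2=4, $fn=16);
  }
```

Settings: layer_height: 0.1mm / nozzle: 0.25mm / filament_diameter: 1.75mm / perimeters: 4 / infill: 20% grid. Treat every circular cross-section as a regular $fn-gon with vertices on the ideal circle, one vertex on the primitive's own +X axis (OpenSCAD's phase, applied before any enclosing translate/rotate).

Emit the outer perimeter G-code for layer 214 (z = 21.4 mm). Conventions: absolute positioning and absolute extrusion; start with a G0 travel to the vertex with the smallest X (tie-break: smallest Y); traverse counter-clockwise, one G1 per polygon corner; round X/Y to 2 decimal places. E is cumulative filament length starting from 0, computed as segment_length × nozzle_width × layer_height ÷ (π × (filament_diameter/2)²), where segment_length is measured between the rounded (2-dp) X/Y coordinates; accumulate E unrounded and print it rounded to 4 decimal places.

G0 X-23.11 Y10.78 Z21.40
G1 X0.00 Y0.00 E0.2650
G1 X2.11 Y4.53 E0.3170
G1 X-21.00 Y15.31 E0.5820
G1 X-23.11 Y10.78 E0.6340

At z = 21.4 mm: the 5×25.5 cube contributes its full rectangle; the cone at (13, 9) does not reach this height (z outside [2.5, 10]); the 22×24.5 cube at (14.5, 9) contributes its full rectangle; the cone at (2, 14.5) is absent (z outside [-1.5, 15]); Taking the first minus the rest: starting from the 5×25.5 cube, the 22×24.5 cube at (14.5, 9) misses the remaining region (no effect) — 1 connected region; (whole slice rotated 65° about Z — lengths, areas and connectivity unchanged). The outline is a single polygon with 4 vertices. Extrusion per mm of travel: 0.25 × 0.1 / (π × 0.875²) = 0.010394. Accumulating E over each segment gives final E = 0.6340.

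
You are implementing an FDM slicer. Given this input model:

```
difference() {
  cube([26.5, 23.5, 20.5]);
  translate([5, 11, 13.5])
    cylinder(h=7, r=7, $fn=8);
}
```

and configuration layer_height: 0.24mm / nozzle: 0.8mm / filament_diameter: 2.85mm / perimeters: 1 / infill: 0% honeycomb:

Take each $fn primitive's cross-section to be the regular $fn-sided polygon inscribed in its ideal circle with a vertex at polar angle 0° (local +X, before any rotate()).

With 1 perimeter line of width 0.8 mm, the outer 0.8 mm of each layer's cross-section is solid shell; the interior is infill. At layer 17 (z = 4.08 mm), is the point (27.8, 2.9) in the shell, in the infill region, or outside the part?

outside

At z = 4.08 mm: the cube (footprint 26.5×23.5) is included at this height; the cylinder at (5, 11) is absent (z outside [13.5, 20.5]); Subtracting the remaining from the first: none of the subtracted shapes is present at this height, so the 26.5×23.5 cube is unchanged — 1 connected region. Overall, the cross-section is a single solid region. The nearest boundary edge runs (26.50, 0.00)→(26.50, 23.50); distance from the point to it = 1.30 mm. The point is not inside any of the regions above, so it lies outside the cross-section (1.30 mm from the nearest boundary).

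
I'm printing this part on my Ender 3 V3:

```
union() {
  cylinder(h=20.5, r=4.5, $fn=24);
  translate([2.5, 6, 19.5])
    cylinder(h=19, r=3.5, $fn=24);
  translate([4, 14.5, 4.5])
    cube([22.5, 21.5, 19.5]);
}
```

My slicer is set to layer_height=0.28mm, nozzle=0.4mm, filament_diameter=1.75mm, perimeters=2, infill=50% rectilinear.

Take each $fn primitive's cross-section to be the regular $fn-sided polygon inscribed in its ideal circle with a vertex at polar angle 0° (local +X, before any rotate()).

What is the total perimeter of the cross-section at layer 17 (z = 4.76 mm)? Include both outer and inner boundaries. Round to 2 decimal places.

At z = 4.76 mm: the r=4.5 cylinder gives a regular 24-gon of circumradius 4.5 (constant along its height) (perimeter = 2·24·4.500·sin(180°/24) = 28.19 mm); the cylinder at (2.5, 6) is absent (z outside [19.5, 38.5]); the 22.5×21.5 cube at (4, 14.5) contributes its full rectangle (perimeter 88.00 mm); Taking the union: the 2 present regions are separate (no shared area or edge), so areas and boundary lengths simply add and each stays a separate island — boundary = 116.19 mm. Overall, the cross-section has 2 separate islands. Total boundary length (outer) = 116.19 mm.

116.19 mm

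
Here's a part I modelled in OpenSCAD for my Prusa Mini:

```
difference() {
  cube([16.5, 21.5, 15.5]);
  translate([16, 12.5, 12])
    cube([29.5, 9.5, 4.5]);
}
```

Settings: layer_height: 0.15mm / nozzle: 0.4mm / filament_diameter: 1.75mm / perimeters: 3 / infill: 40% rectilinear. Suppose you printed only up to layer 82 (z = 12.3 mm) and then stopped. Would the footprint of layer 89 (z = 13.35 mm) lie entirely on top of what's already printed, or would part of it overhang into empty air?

entirely on top

Compare the two slices. At z = 12.3: the cube (footprint 16.5×21.5) is included at this height (area 354.75 mm²); the cube at (16, 12.5) is present — its section is the full 29.5×9.5 rectangle (area 280.25 mm²); Subtracting the remaining from the first: starting from the 16.5×21.5 cube (354.75 mm²), the 29.5×9.5 cube at (16, 12.5) partially overlaps it — only the 4.50 mm² overlap (of its 280.25 mm²) is removed, clipping the outline — area = 350.25 mm². At z = 13.35: the cube (footprint 16.5×21.5) is included at this height (area 354.75 mm²); the 29.5×9.5 cube at (16, 12.5) contributes its full rectangle (area 280.25 mm²); After the difference (first − rest): starting from the 16.5×21.5 cube (354.75 mm²), the 29.5×9.5 cube at (16, 12.5) partially overlaps it — only the 4.50 mm² overlap (of its 280.25 mm²) is removed, clipping the outline — area = 350.25 mm². Checking containment: the cross-section at z = 13.35 is a subset of the cross-section at z = 12.3.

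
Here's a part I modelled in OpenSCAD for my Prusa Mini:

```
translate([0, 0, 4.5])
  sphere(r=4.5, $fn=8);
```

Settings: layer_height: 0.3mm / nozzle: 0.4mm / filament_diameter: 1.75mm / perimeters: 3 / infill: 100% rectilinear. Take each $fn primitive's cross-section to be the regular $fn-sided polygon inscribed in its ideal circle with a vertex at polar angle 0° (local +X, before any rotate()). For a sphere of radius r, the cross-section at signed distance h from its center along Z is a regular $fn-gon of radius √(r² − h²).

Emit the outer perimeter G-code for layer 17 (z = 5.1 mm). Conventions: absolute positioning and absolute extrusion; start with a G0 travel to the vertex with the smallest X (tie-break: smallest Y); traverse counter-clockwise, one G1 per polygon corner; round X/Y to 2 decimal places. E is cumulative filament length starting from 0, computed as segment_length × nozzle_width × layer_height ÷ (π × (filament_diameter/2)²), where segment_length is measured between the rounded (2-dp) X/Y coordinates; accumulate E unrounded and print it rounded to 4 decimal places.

G0 X-4.46 Y0.00 Z5.10
G1 X-3.15 Y-3.15 E0.1702
G1 X0.00 Y-4.46 E0.3404
G1 X3.15 Y-3.15 E0.5106
G1 X4.46 Y0.00 E0.6808
G1 X3.15 Y3.15 E0.8510
G1 X0.00 Y4.46 E1.0212
G1 X-3.15 Y3.15 E1.1914
G1 X-4.46 Y0.00 E1.3616

At z = 5.1 mm: the r=4.5 sphere contributes a regular 8-gon of circumradius √(4.5²−0.6²) = 4.460. The outline is a single polygon with 8 vertices. Extrusion per mm of travel: 0.4 × 0.3 / (π × 0.875²) = 0.049890. Accumulating E over each segment gives final E = 1.3616.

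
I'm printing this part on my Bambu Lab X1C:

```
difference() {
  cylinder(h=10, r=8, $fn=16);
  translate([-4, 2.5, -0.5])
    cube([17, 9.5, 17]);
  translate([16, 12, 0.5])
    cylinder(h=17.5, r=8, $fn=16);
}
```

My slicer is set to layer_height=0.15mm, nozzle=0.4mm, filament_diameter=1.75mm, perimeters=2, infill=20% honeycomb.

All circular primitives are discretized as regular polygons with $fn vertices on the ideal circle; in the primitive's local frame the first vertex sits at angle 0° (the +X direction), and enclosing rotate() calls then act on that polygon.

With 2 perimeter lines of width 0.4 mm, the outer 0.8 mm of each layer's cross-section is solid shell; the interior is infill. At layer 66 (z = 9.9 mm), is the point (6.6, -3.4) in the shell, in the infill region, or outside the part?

shell

At z = 9.9 mm: the r=8 cylinder gives a regular 16-gon of circumradius 8 (constant along its height); the cube at (-4, 2.5) (footprint 17×9.5) is included at this height; the cylinder at (16, 12): section is a regular 16-gon, circumradius r=8; Subtracting the remaining from the first: starting from the r=8 cylinder, the 17×9.5 cube at (-4, 2.5) partially overlaps it — only the 49.81 mm² overlap (of its 161.50 mm²) is removed, clipping the outline; the r=8 cylinder at (16, 12) misses the remaining region (no effect) — 1 connected region. Overall, the cross-section is a single solid region. The nearest boundary edge runs (7.39, -3.06)→(5.66, -5.66); distance from the point to it = 0.47 mm. The point is inside the cross-section, 0.47 mm from the nearest boundary — within the 0.8 mm shell band (2 × 0.4).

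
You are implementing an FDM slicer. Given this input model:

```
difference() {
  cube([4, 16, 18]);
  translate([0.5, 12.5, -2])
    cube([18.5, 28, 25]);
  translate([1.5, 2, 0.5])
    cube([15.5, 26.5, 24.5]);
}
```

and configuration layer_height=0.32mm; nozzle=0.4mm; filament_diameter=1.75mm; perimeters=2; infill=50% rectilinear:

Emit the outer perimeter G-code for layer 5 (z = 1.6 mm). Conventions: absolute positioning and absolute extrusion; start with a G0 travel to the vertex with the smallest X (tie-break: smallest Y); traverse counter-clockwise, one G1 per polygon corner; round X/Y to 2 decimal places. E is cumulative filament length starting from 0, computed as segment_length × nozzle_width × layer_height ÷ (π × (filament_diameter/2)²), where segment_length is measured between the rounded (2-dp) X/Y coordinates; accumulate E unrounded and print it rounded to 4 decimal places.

G0 X0.00 Y0.00 Z1.60
G1 X4.00 Y0.00 E0.2129
G1 X4.00 Y2.00 E0.3193
G1 X1.50 Y2.00 E0.4523
G1 X1.50 Y12.50 E1.0111
G1 X0.50 Y12.50 E1.0643
G1 X0.50 Y16.00 E1.2506
G1 X0.00 Y16.00 E1.2772
G1 X0.00 Y0.00 E2.1286

At z = 1.6 mm: the cube is present — its section is the full 4×16 rectangle; the cube at (0.5, 12.5) (footprint 18.5×28) is included at this height; the 15.5×26.5 cube at (1.5, 2) contributes its full rectangle; Subtracting the remaining from the first: starting from the 4×16 cube, the 18.5×28 cube at (0.5, 12.5) partially overlaps it — only the 12.25 mm² overlap (of its 518.00 mm²) is removed, clipping the outline; the 15.5×26.5 cube at (1.5, 2) partially overlaps it — only the 26.25 mm² overlap (of its 410.75 mm²) is removed, clipping the outline — 1 connected region. The outline is a single polygon with 8 vertices. Extrusion per mm of travel: 0.4 × 0.32 / (π × 0.875²) = 0.053216. Accumulating E over each segment gives final E = 2.1286.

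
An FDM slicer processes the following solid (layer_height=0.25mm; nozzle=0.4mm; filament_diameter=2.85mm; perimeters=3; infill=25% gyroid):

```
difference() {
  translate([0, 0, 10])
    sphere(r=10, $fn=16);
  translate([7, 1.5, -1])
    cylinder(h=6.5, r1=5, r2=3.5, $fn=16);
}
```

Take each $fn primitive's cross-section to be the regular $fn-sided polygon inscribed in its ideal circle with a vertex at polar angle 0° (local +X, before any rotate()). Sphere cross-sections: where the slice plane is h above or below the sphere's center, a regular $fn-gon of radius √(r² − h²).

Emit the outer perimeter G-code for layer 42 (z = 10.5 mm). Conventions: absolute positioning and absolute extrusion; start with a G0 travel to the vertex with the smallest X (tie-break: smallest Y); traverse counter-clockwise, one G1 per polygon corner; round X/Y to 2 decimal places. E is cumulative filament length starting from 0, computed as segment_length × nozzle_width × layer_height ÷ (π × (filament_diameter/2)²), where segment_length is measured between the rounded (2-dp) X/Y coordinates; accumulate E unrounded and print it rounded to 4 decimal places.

At z = 10.5 mm: the r=10 sphere slices to a regular 16-gon of circumradius 9.987 (√(r²−h²) with h=0.5 from center); the cone at (7, 1.5) does not reach this height (z outside [-1, 5.5]); Subtracting the remaining from the first: none of the subtracted shapes is present at this height, so the r=10 sphere is unchanged — 1 connected region. The outline is a single polygon with 16 vertices. Extrusion per mm of travel: 0.4 × 0.25 / (π × 1.425²) = 0.015675. Accumulating E over each segment gives final E = 0.9774.

G0 X-9.99 Y0.00 Z10.50
G1 X-9.23 Y-3.82 E0.0611
G1 X-7.06 Y-7.06 E0.1222
G1 X-3.82 Y-9.23 E0.1833
G1 X0.00 Y-9.99 E0.2444
G1 X3.82 Y-9.23 E0.3054
G1 X7.06 Y-7.06 E0.3665
G1 X9.23 Y-3.82 E0.4277
G1 X9.99 Y0.00 E0.4887
G1 X9.23 Y3.82 E0.5498
G1 X7.06 Y7.06 E0.6109
G1 X3.82 Y9.23 E0.6720
G1 X0.00 Y9.99 E0.7331
G1 X-3.82 Y9.23 E0.7941
G1 X-7.06 Y7.06 E0.8553
G1 X-9.23 Y3.82 E0.9164
G1 X-9.99 Y0.00 E0.9774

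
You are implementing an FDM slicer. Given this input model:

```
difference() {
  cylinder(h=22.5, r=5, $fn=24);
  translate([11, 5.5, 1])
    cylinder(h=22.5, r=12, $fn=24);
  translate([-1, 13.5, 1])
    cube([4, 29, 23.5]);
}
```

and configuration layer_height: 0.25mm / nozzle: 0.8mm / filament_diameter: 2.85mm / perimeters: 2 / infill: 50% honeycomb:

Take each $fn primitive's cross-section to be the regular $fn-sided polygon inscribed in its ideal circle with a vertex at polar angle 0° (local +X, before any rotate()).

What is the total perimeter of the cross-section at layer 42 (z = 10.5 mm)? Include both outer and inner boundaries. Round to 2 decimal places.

At z = 10.5 mm: the cylinder: section is a regular 24-gon, circumradius r=5 (perimeter = 2·24·5.000·sin(180°/24) = 31.33 mm); the r=12 cylinder at (11, 5.5) contributes a regular 24-gon of circumradius 12 (perimeter = 2·24·12.000·sin(180°/24) = 75.18 mm); the cube at (-1, 13.5) (footprint 4×29) is included at this height (perimeter 66.00 mm); After the difference (first − rest): starting from the r=5 cylinder, the r=12 cylinder at (11, 5.5) partially overlaps it — only the 31.83 mm² overlap (of its 447.24 mm²) is removed, clipping the outline; the 4×29 cube at (-1, 13.5) misses the remaining region (no effect) — boundary = 28.33 mm. Overall, the cross-section is a single solid region. Total boundary length (outer) = 28.33 mm.

28.33 mm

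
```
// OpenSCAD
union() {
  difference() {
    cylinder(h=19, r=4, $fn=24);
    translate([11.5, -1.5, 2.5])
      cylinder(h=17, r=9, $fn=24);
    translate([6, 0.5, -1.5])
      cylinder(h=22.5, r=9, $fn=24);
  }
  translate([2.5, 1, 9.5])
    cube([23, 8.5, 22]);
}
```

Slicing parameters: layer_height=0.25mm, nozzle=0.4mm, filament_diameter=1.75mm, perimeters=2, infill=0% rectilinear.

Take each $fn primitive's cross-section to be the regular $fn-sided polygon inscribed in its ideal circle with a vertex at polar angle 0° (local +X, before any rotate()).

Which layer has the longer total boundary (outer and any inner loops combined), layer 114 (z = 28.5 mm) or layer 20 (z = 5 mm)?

layer 114 (z = 28.5 mm)

Layer 114 (z = 28.5): the cylinder does not reach this height (z outside [0, 19]); the cylinder at (11.5, -1.5) is absent (z outside [2.5, 19.5]); the cylinder at (6, 0.5) is not intersected at this z (z outside [-1.5, 21]); Subtracting the remaining from the first: the first operand is absent here, so nothing remains; the cube at (2.5, 1) (footprint 23×8.5) is included at this height (perimeter 63.00 mm); Taking the union: only the 23×8.5 cube at (2.5, 1) is present, so the union is just that shape — boundary = 63.00 mm. So its perimeter = 63.00 mm. Layer 20 (z = 5): the cylinder: section is a regular 24-gon, circumradius r=4 (perimeter = 2·24·4.000·sin(180°/24) = 25.06 mm); the r=9 cylinder at (11.5, -1.5) gives a regular 24-gon of circumradius 9 (constant along its height) (perimeter = 2·24·9.000·sin(180°/24) = 56.39 mm); the r=9 cylinder at (6, 0.5) contributes a regular 24-gon of circumradius 9 (perimeter = 2·24·9.000·sin(180°/24) = 56.39 mm); After the difference (first − rest): starting from the r=4 cylinder, the r=9 cylinder at (11.5, -1.5) partially overlaps it — only the 4.65 mm² overlap (of its 251.57 mm²) is removed, clipping the outline; the r=9 cylinder at (6, 0.5) partially overlaps it — only the 40.18 mm² overlap (of its 251.57 mm²) is removed, clipping the outline — boundary = 14.14 mm; the cube at (2.5, 1) is not intersected at this z (z outside [9.5, 31.5]); Merging all regions: only that combined region is present, so the union is just that shape — boundary = 14.14 mm. So its perimeter = 14.14 mm. Layer 114 is larger (63.00 vs 14.14 mm).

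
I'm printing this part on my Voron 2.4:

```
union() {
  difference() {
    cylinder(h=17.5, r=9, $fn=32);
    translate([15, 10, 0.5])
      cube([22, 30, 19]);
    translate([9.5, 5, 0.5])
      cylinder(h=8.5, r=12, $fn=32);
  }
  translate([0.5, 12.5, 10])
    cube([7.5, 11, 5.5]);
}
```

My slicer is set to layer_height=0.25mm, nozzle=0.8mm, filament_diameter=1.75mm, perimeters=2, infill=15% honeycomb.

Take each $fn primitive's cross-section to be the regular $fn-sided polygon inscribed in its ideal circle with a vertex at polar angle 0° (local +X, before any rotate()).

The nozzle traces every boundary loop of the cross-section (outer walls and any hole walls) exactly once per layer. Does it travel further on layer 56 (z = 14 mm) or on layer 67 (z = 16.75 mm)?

layer 56 (z = 14 mm)

Layer 56 (z = 14): the r=9 cylinder contributes a regular 32-gon of circumradius 9 (perimeter = 2·32·9.000·sin(180°/32) = 56.46 mm); the cube at (15, 10) (footprint 22×30) is included at this height (perimeter 104.00 mm); the cylinder at (9.5, 5) is not intersected at this z (z outside [0.5, 9]); Subtracting the remaining from the first: starting from the r=9 cylinder, the 22×30 cube at (15, 10) misses the remaining region (no effect) — boundary = 56.46 mm; the cube at (0.5, 12.5) (footprint 7.5×11) is included at this height (perimeter 37.00 mm); Merging all regions: the 2 present regions are separate (no shared area or edge), so areas and boundary lengths simply add and each stays a separate island — boundary = 93.46 mm. So its perimeter = 93.46 mm. Layer 67 (z = 16.75): the cylinder: section is a regular 32-gon, circumradius r=9 (perimeter = 2·32·9.000·sin(180°/32) = 56.46 mm); the 22×30 cube at (15, 10) contributes its full rectangle (perimeter 104.00 mm); the cylinder at (9.5, 5) is absent (z outside [0.5, 9]); Subtracting the remaining from the first: starting from the r=9 cylinder, the 22×30 cube at (15, 10) misses the remaining region (no effect) — boundary = 56.46 mm; the cube at (0.5, 12.5) does not reach this height (z outside [10, 15.5]); Merging all regions: only that combined region is present, so the union is just that shape — boundary = 56.46 mm. So its perimeter = 56.46 mm. Layer 56 is larger (93.46 vs 56.46 mm).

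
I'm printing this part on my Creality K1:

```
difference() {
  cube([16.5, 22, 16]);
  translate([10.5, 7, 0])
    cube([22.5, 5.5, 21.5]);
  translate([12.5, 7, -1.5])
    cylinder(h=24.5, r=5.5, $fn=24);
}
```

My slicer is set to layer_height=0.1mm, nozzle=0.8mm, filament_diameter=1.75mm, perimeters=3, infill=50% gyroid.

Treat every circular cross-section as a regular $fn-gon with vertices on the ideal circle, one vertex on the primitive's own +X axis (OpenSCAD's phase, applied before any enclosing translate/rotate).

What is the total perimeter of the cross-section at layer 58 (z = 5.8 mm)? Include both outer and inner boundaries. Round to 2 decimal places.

93.84 mm

At z = 5.8 mm: the cube is present — its section is the full 16.5×22 rectangle (perimeter 77.00 mm); the 22.5×5.5 cube at (10.5, 7) contributes its full rectangle (perimeter 56.00 mm); the cylinder at (12.5, 7): section is a regular 24-gon, circumradius r=5.5 (perimeter = 2·24·5.500·sin(180°/24) = 34.46 mm); After the difference (first − rest): starting from the 16.5×22 cube, the 22.5×5.5 cube at (10.5, 7) partially overlaps it — only the 33.00 mm² overlap (of its 123.75 mm²) is removed, clipping the outline; the r=5.5 cylinder at (12.5, 7) partially overlaps it — only the 56.02 mm² overlap (of its 93.95 mm²) is removed, clipping the outline — boundary = 93.84 mm. Overall, the cross-section is a single solid region. Total boundary length (outer) = 93.84 mm.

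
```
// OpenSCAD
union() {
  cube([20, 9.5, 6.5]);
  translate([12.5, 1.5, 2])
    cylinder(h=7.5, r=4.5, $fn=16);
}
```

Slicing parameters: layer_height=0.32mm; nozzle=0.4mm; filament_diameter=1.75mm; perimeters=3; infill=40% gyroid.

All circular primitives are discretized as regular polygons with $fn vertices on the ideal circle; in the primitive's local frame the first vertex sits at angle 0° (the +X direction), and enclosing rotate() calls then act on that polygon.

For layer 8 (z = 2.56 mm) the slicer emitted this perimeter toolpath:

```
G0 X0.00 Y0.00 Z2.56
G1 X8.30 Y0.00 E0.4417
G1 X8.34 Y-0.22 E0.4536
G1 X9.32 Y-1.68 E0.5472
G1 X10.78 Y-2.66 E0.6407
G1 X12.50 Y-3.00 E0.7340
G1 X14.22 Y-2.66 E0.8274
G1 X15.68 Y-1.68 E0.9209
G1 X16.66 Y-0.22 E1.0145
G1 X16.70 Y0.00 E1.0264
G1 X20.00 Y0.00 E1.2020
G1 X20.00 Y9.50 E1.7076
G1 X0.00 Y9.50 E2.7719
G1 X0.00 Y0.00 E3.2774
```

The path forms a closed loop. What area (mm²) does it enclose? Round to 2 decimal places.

Apply the shoelace formula to the sequence of (X, Y) vertices; enclosed area = 207.94 mm².

207.94 mm²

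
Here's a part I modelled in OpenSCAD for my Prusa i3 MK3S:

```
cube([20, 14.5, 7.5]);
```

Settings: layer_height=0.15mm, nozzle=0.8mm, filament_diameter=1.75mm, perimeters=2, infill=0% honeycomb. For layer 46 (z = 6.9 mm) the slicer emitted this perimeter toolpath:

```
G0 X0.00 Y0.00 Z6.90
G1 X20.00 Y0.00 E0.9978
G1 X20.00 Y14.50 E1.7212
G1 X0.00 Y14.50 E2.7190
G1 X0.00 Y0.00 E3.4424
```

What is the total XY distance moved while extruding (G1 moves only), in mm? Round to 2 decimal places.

Sum the Euclidean lengths of each G1 segment: total = 69.00 mm.

69.00 mm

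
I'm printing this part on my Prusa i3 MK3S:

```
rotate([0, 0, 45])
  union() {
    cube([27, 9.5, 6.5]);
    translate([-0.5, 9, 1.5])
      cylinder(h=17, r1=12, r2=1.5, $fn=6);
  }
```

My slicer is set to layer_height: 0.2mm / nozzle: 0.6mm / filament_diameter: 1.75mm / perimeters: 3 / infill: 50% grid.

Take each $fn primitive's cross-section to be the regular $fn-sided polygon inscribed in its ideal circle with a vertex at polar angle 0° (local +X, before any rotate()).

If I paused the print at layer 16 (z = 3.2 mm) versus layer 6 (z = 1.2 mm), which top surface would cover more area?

layer 16 (z = 3.2 mm)

Layer 16 (z = 3.2): the cube is present — its section is the full 27×9.5 rectangle (area 256.50 mm²); the cone at (-0.5, 9) contributes a regular 6-gon of circumradius 10.950 (interpolated between r1=12 and r2=1.5 at t=0.100) (area = (6/2)·10.950²·sin(360°/6) = 311.52 mm²); Merging all regions: the regions partially overlap — summed areas 568.02 mm² minus the doubly-counted overlap 75.82 mm² gives 492.20 mm² — area = 492.20 mm²; (whole slice rotated 45° about Z — lengths, areas and connectivity unchanged). So its area = 492.20 mm². Layer 6 (z = 1.2): the cube is present — its section is the full 27×9.5 rectangle (area 256.50 mm²); the cone at (-0.5, 9) is absent (z outside [1.5, 18.5]); Taking the union: only the 27×9.5 cube is present, so the union is just that shape — area = 256.50 mm²; (whole slice rotated 45° about Z — lengths, areas and connectivity unchanged). So its area = 256.50 mm². Layer 16 is larger (492.20 vs 256.50 mm²).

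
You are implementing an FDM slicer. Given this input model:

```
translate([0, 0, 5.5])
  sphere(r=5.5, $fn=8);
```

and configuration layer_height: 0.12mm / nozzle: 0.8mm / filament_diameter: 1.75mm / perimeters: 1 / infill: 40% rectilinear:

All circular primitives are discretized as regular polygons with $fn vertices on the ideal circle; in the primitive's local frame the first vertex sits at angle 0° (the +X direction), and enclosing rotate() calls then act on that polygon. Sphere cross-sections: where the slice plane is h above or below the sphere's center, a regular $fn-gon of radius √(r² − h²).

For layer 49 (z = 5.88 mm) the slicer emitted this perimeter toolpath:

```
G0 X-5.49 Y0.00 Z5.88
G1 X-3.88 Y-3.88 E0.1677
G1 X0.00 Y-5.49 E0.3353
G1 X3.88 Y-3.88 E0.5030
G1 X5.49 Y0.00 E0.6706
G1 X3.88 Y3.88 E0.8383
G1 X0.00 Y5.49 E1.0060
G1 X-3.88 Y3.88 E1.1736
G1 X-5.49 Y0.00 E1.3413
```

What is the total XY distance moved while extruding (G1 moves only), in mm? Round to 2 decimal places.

Sum the Euclidean lengths of each G1 segment: total = 33.61 mm.

33.61 mm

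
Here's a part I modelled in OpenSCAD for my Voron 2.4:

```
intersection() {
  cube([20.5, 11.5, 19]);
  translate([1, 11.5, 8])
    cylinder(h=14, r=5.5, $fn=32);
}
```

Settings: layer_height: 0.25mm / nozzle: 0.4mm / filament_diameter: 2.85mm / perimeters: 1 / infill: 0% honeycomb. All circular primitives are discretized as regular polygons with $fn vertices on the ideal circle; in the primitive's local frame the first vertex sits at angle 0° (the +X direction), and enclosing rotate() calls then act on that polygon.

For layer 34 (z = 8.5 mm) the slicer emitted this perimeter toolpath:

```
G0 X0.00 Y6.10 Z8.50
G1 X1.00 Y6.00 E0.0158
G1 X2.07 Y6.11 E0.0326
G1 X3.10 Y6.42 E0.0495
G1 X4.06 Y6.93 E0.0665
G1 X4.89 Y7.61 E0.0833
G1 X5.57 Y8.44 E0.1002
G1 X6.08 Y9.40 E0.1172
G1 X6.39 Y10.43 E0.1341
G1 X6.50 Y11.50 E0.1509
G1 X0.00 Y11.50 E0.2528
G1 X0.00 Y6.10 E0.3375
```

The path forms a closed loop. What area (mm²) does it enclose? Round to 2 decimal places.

29.04 mm²

Apply the shoelace formula to the sequence of (X, Y) vertices; enclosed area = 29.04 mm².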